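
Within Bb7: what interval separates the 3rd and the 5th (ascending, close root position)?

The chord tones of Bb dominant seventh are Bb D F Ab.
The 3rd is D and the 5th is F.
3 letter names make it a third; at 3 semitones (a half step narrower than major) the quality is minor.

minor 3rd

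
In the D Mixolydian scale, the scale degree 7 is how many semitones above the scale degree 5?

The scale is D E F# G A B C.
A up to C is a minor third — 3 semitones.

3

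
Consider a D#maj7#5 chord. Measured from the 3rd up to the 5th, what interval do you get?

major third

Spelling the chord: D#–F##–A##–C##.
The 3rd is F## and the 5th is A##.
F## up to A## spans 3 letter names and 4 semitones — a major third.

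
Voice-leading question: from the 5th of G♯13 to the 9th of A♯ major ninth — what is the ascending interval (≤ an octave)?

G♯13 has D♯ as its 5th, and A♯ major ninth has B♯ as its 9th.
From D♯ to B♯ is 9 semitones, exactly the major sixth.

major sixth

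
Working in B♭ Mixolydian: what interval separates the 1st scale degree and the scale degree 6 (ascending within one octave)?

Spelling B♭ Mixolydian: B♭ C D E♭ F G A♭.
The 1st scale degree is B♭ and the 6th degree is G.
From B♭ to G is 9 semitones, exactly the major sixth.

major sixth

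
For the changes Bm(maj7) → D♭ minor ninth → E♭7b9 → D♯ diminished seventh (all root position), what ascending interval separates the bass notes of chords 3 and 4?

augmented seventh

The roots are E♭ and D♯.
From E♭ to D♯: 12 semitones over a seventh = augmented.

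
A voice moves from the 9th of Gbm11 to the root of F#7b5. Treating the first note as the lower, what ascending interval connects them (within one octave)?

Gbm11 has Ab as its 9th, and F#7b5 has F# as its root.
6 letter names make it a sixth; at 10 semitones (a half step wider than major) the quality is augmented.

A6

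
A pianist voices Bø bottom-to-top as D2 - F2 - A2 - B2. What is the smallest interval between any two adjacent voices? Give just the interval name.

Adjacent intervals: D2→F2 = minor third; F2→A2 = major third; A2→B2 = major second.
The smallest is A2 to B2, a major second (2 semitones).

M2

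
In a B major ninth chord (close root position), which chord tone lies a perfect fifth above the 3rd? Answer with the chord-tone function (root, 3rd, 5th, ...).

Bmaj9: B, D#, F#, A#, C#.
The 3rd is D#. A perfect fifth above D# is A#.
A# is the chord's 7th.

7th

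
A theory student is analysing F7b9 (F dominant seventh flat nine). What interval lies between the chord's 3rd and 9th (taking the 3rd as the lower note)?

diminished seventh

F7b9: F-A-C-Eb-Gb.
That puts A below Gb.
From A to Gb: 9 semitones over a seventh = diminished.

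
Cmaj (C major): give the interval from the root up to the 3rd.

major third

C major: C–E–G.
That puts C below E.
From C to E is 4 semitones, exactly the major third.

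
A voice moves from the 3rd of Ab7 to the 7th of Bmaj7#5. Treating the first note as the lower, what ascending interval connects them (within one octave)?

Ab7 has C as its 3rd, and Bmaj7#5 has A# as its 7th.
6 letter names make it a sixth; at 10 semitones (a half step wider than major) the quality is augmented.

A6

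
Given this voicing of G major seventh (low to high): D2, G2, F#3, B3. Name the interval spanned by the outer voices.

The outer voices are D2 and B3.
From D to B is 21 semitones, exactly the major thirteenth.

major thirteenth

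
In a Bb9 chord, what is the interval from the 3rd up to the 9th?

Bb9: Bb–D–F–Ab–C.
The 3rd is D and the 9th is C.
7 letter names make it a seventh; at 10 semitones (a half step narrower than major) the quality is minor.

m7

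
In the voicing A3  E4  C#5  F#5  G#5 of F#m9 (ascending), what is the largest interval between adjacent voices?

major sixth

Adjacent intervals: A3→E4 = perfect fifth; E4→C#5 = major sixth; C#5→F#5 = perfect fourth; F#5→G#5 = major second.
The largest is E4 to C#5, a major sixth (9 semitones).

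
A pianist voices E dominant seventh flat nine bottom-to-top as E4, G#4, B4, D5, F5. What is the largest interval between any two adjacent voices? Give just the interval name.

Adjacent intervals: E4→G#4 = major third; G#4→B4 = minor third; B4→D5 = minor third; D5→F5 = minor third.
The largest is E4 to G#4, a major third (4 semitones).

major third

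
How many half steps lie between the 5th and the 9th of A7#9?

8

The chord tones of A dominant seventh sharp nine are A-C#-E-G-B#.
E to B# is an augmented fifth: 8 semitones.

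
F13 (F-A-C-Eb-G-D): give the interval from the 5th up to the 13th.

major 9th

The 5th is C and the 13th is D.
Counting 9 letters and 14 half steps from C gives a major ninth.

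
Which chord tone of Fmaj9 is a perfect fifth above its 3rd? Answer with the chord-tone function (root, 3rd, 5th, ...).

7th

Fmaj9 is spelled F, A, C, E, G.
The 3rd is A. A perfect fifth above A is E.
E is the chord's 7th.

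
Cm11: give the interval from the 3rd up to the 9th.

major seventh

Spelling the chord: C-Eb-G-Bb-D-F.
3rd = Eb; 9th = D.
From Eb to D is 11 semitones, exactly the major seventh.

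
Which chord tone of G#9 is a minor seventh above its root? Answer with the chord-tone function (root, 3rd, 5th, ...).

7th

G# dominant ninth: G#, B#, D#, F#, A#.
The root is G#. A minor seventh above G# is F#.
F# is the chord's 7th.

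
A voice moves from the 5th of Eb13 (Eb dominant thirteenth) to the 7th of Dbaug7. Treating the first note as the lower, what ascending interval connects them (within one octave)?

The 5th of Eb13 (Eb dominant thirteenth) is Bb; the 7th of Dbaug7 is Cb.
Bb up to Cb is 1 semitone, a half step narrower than a major second, so the interval is minor.

minor second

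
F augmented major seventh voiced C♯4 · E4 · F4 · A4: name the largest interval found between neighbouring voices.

major third

Adjacent intervals: C♯4→E4 = minor third; E4→F4 = minor second; F4→A4 = major third.
The largest is F4 to A4, a major third (4 semitones).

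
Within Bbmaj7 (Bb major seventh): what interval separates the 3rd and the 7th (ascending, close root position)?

P5

Spelling the chord: Bb D F A.
So we need the interval from D up to A.
Counting 5 letters and 7 half steps from D gives a perfect fifth.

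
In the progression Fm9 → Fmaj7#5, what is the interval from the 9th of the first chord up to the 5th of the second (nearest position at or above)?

augmented 4th

The 9th of Fm9 is G; the 5th of Fmaj7#5 is C#.
G up to C# is 6 semitones, a half step wider than a perfect fourth, so the interval is augmented.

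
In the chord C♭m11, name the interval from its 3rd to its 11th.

Spelling the chord: C♭ E𝄫 G♭ B𝄫 D♭ F♭.
That puts E𝄫 below F♭.
Counting 9 letters and 14 half steps from E𝄫 gives a major ninth.

M9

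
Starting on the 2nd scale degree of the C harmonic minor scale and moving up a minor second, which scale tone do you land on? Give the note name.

Eb

The scale is C D E♭ F G A♭ B.
The 2nd scale degree is D; a minor second above that is E♭ — scale degree 3.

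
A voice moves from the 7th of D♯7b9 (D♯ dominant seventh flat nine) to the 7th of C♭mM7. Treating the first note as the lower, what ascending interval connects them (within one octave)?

D♯7b9 (D♯ dominant seventh flat nine) has C♯ as its 7th, and C♭mM7 has B♭ as its 7th.
7 letter names make it a seventh; at 9 semitones (a whole step narrower than major) the quality is diminished.

diminished seventh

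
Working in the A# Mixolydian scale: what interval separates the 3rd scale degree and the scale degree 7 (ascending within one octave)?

The scale runs A# B# C## D# E# F## G#.
The 3rd scale degree is C## and the degree 7 is G#.
From C## to G#: 6 semitones over a fifth = diminished.

d5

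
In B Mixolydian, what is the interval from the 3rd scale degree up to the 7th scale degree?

The scale runs B C# D# E F# G# A.
So we need the interval from D# up to A.
D# up to A is 6 semitones, a half step narrower than a perfect fifth, so the interval is diminished.

diminished 5th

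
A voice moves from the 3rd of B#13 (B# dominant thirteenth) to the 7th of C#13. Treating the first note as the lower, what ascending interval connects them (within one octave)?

diminished sixth

B#13 (B# dominant thirteenth) has D## as its 3rd, and C#13 has B as its 7th.
D## up to B is 7 semitones, a whole step narrower than a major sixth, so the interval is diminished.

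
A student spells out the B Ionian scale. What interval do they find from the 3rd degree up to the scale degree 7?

The scale runs B C# D# E F# G# A#.
The 3rd degree is D# and the degree 7 is A#.
From D# to A# is 7 semitones, exactly the perfect fifth.

P5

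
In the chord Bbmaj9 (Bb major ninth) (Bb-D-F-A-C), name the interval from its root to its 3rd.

Root = Bb; 3rd = D.
From Bb to D is 4 semitones, exactly the major third.

M3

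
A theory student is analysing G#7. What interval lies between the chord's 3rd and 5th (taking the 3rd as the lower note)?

G#7 (G# dominant seventh) is spelled G#-B#-D#-F#.
The 3rd is B# and the 5th is D#.
B# up to D# is 3 semitones, a half step narrower than a major third, so the interval is minor.

m3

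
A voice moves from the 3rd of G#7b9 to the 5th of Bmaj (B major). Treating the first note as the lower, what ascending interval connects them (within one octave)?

The 3rd of G#7b9 is B#; the 5th of Bmaj (B major) is F#.
From B# to F#: 6 semitones over a fifth = diminished.

diminished fifth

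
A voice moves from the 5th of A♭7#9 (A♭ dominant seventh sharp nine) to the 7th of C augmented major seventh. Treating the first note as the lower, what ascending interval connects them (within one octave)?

augmented fifth

The 5th of A♭7#9 (A♭ dominant seventh sharp nine) is E♭; the 7th of C augmented major seventh is B.
E♭ up to B is 8 semitones, a half step wider than a perfect fifth, so the interval is augmented.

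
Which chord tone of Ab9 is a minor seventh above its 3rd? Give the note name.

Spelling the chord: Ab C Eb Gb Bb.
The 3rd is C. A minor seventh above C is Bb.
Bb is the chord's 9th.

Bb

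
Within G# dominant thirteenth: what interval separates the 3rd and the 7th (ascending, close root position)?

d5

G# dominant thirteenth is spelled G#–B#–D#–F#–A#–E#.
The 3rd is B# and the 7th is F#.
B# up to F# is 6 semitones, a half step narrower than a perfect fifth, so the interval is diminished.
That tritone between 3rd and 7th is what gives the dominant seventh its pull toward resolution.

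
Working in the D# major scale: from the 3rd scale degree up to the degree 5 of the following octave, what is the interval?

minor tenth

Spelling the D# major scale: D# E# F## G# A# B# C##.
That puts F## below A#.
F## up to A# is 15 semitones, a half step narrower than a major tenth, so the interval is minor.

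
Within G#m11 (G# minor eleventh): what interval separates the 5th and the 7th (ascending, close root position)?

The chord tones of G#m11 (G# minor eleventh) are G# B D# F# A# C#.
5th = D#; 7th = F#.
From D# to F#: 3 semitones over a third = minor.

minor third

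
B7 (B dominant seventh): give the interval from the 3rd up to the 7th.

diminished 5th

B7 is spelled B–D#–F#–A.
So we need the interval from D# up to A.
D# up to A is 6 semitones, a half step narrower than a perfect fifth, so the interval is diminished.
This 3–7 tritone is the characteristic tension at the heart of the dominant sound.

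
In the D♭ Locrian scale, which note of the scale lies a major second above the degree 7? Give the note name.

The scale is D♭ E𝄫 F♭ G♭ A𝄫 B𝄫 C♭.
The degree 7 is C♭; a major second above that is D♭ — scale degree 1.

Db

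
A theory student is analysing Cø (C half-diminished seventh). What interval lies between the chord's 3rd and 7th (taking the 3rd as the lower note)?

Cø: C Eb Gb Bb.
3rd = Eb; 7th = Bb.
Counting 5 letters and 7 half steps from Eb gives a perfect fifth.

perfect fifth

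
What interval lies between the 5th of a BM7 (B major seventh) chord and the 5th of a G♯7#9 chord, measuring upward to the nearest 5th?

M6

The 5th of BM7 (B major seventh) is F♯; the 5th of G♯7#9 is D♯.
F♯ up to D♯ spans 6 letter names and 9 semitones — a major sixth.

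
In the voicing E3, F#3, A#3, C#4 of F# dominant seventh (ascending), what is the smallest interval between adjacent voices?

major second

Adjacent intervals: E3→F#3 = major second; F#3→A#3 = major third; A#3→C#4 = minor third.
The smallest is E3 to F#3, a major second (2 semitones).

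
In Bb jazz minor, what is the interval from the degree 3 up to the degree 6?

Spelling Bb jazz minor: Bb C Db Eb F G A.
So we need the interval from Db up to G.
4 letter names make it a fourth; at 6 semitones (a half step wider than perfect) the quality is augmented.

A4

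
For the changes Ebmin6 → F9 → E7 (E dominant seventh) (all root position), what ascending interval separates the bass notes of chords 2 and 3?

major seventh

The roots are F and E.
Counting 7 letters and 11 half steps from F gives a major seventh.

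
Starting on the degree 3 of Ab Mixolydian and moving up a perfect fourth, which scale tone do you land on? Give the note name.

The scale is Ab Bb C Db Eb F Gb.
The degree 3 is C; a perfect fourth above that is F — scale degree 6.

F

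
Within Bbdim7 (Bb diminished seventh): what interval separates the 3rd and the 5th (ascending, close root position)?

The chord tones of Bbdim7 (Bb diminished seventh) are Bb-Db-Fb-Abb.
3rd = Db; 5th = Fb.
Db up to Fb is 3 semitones, a half step narrower than a major third, so the interval is minor.

m3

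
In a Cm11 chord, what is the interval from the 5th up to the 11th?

minor 7th

Cm11: C, E♭, G, B♭, D, F.
The 5th is G and the 11th is F.
7 letter names make it a seventh; at 10 semitones (a half step narrower than major) the quality is minor.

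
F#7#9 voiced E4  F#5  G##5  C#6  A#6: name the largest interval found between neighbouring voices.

major ninth

Adjacent intervals: E4→F#5 = major ninth; F#5→G##5 = augmented second; G##5→C#6 = diminished fourth; C#6→A#6 = major sixth.
The largest is E4 to F#5, a major ninth (14 semitones).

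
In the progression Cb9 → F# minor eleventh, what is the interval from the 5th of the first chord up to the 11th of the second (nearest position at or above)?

The 5th of Cb9 is Gb; the 11th of F# minor eleventh is B.
From Gb to B: 5 semitones over a third = augmented.

augmented third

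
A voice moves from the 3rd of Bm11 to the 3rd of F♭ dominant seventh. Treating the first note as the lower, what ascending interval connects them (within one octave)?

diminished fifth

The 3rd of Bm11 is D; the 3rd of F♭ dominant seventh is A♭.
D up to A♭ is 6 semitones, a half step narrower than a perfect fifth, so the interval is diminished.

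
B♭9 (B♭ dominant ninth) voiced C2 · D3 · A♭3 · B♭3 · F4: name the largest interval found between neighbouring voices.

M9

Adjacent intervals: C2→D3 = major ninth; D3→A♭3 = diminished fifth; A♭3→B♭3 = major second; B♭3→F4 = perfect fifth.
The largest is C2 to D3, a major ninth (14 semitones).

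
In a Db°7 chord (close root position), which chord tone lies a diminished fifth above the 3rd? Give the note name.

Cbb

Dbdim7 (Db diminished seventh) is spelled Db–Fb–Abb–Cbb.
The 3rd is Fb. A diminished fifth above Fb is Cbb.
Cbb is the chord's 7th.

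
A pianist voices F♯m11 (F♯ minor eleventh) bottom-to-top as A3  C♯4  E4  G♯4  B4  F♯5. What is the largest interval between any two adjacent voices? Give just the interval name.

perfect 5th

Adjacent intervals: A3→C♯4 = major third; C♯4→E4 = minor third; E4→G♯4 = major third; G♯4→B4 = minor third; B4→F♯5 = perfect fifth.
The largest is B4 to F♯5, a perfect fifth (7 semitones).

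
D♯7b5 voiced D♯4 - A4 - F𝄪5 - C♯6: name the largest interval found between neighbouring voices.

Adjacent intervals: D♯4→A4 = diminished fifth; A4→F𝄪5 = augmented sixth; F𝄪5→C♯6 = diminished fifth.
The largest is A4 to F𝄪5, an augmented sixth (10 semitones).

augmented sixth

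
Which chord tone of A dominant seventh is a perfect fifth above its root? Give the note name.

The chord tones of A7 are A-C#-E-G.
The root is A. A perfect fifth above A is E.
E is the chord's 5th.

E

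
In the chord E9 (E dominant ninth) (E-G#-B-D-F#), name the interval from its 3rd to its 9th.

m7

3rd = G#; 9th = F#.
7 letter names make it a seventh; at 10 semitones (a half step narrower than major) the quality is minor.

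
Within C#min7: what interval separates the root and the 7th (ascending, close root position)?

minor seventh

C#m7 is spelled C# E G# B.
Root = C#; 7th = B.
C# up to B is 10 semitones, a half step narrower than a major seventh, so the interval is minor.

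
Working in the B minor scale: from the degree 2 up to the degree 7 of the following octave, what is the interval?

B natural minor: B C♯ D E F♯ G A.
Degree 2 = C♯; 7th scale degree (up an octave) = A.
From C♯ to A: 20 semitones over a thirteenth = minor.

m13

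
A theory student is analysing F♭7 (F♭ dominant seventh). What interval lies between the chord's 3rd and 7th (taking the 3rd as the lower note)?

The chord tones of F♭ dominant seventh are F♭-A♭-C♭-E𝄫.
3rd = A♭; 7th = E𝄫.
A♭ up to E𝄫 is 6 semitones, a half step narrower than a perfect fifth, so the interval is diminished.
That tritone between 3rd and 7th is what gives the dominant seventh its pull toward resolution.

d5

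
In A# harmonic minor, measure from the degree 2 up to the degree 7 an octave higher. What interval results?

major thirteenth

A# harmonic minor: A# B# C# D# E# F# G##.
The degree 2 is B# and the 7th degree (up an octave) is G##.
B# up to G## spans 13 letter names and 21 semitones — a major thirteenth.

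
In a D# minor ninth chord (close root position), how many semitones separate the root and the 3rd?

The chord tones of D#min9 are D#-F#-A#-C#-E#.
D# to F# is a minor third: 3 semitones.

3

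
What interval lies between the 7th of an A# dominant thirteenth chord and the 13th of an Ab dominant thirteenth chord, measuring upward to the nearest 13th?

diminished seventh

The 7th of A# dominant thirteenth is G#; the 13th of Ab dominant thirteenth is F.
7 letter names make it a seventh; at 9 semitones (a whole step narrower than major) the quality is diminished.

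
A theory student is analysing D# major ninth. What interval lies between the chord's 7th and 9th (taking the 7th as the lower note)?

D#maj9 is spelled D#, F##, A#, C##, E#.
That puts C## below E#.
From C## to E#: 3 semitones over a third = minor.

minor third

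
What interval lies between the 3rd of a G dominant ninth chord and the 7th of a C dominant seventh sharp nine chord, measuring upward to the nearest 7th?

The 3rd of G dominant ninth is B; the 7th of C dominant seventh sharp nine is B♭.
B up to B♭ is 11 semitones, a half step narrower than a perfect octave, so the interval is diminished.

diminished octave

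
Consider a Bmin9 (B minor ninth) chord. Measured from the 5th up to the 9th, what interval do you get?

perfect fifth

Bmin9: B–D–F♯–A–C♯.
5th = F♯; 9th = C♯.
From F♯ to C♯ is 7 semitones, exactly the perfect fifth.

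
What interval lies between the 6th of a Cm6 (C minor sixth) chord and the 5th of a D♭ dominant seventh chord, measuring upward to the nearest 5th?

The 6th of Cm6 (C minor sixth) is A; the 5th of D♭ dominant seventh is A♭.
From A to A♭: 11 semitones over an octave = diminished.

diminished octave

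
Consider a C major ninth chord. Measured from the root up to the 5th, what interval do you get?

The chord tones of Cmaj9 are C-E-G-B-D.
So we need the interval from C up to G.
From C to G is 7 semitones, exactly the perfect fifth.

P5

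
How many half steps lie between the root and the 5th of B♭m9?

7

B♭m9: B♭ D♭ F A♭ C.
B♭ to F is a perfect fifth: 7 semitones.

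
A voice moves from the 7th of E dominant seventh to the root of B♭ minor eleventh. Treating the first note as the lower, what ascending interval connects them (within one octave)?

E dominant seventh has D as its 7th, and B♭ minor eleventh has B♭ as its root.
6 letter names make it a sixth; at 8 semitones (a half step narrower than major) the quality is minor.

minor sixth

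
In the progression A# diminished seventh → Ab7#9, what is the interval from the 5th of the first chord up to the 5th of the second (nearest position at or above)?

The 5th of A# diminished seventh is E; the 5th of Ab7#9 is Eb.
E up to Eb is 11 semitones, a half step narrower than a perfect octave, so the interval is diminished.

diminished 8th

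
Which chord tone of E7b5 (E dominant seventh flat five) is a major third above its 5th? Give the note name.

D

Spelling the chord: E–G#–Bb–D.
The 5th is Bb. A major third above Bb is D.
D is the chord's 7th.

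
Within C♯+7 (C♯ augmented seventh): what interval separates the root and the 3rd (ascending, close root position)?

The chord tones of C♯ augmented seventh are C♯-E♯-G𝄪-B.
So we need the interval from C♯ up to E♯.
From C♯ to E♯ is 4 semitones, exactly the major third.

major third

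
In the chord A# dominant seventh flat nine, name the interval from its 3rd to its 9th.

d7

A#7b9: A#–C##–E#–G#–B.
3rd = C##; 9th = B.
7 letter names make it a seventh; at 9 semitones (a whole step narrower than major) the quality is diminished.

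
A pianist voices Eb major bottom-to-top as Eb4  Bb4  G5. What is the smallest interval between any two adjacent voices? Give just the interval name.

perfect fifth

Adjacent intervals: Eb4→Bb4 = perfect fifth; Bb4→G5 = major sixth.
The smallest is Eb4 to Bb4, a perfect fifth (7 semitones).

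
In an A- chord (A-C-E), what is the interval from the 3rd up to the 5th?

The 3rd is C and the 5th is E.
Counting 3 letters and 4 half steps from C gives a major third.

major third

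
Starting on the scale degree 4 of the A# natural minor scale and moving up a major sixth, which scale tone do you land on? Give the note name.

B#

The scale is A# B# C# D# E# F# G#.
The scale degree 4 is D#; a major sixth above that is B# — scale degree 2.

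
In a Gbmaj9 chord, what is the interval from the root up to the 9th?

The chord tones of Gbmaj9 (Gb major ninth) are Gb-Bb-Db-F-Ab.
Root = Gb; 9th = Ab.
Counting 9 letters and 14 half steps from Gb gives a major ninth.

major 9th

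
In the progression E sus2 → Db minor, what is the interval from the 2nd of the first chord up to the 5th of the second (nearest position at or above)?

E sus2 has F# as its 2nd, and Db minor has Ab as its 5th.
F# up to Ab is 2 semitones, a whole step narrower than a major third, so the interval is diminished.

diminished 3rd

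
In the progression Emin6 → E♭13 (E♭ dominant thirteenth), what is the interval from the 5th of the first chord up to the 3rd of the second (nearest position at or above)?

minor 6th

Emin6 has B as its 5th, and E♭13 (E♭ dominant thirteenth) has G as its 3rd.
6 letter names make it a sixth; at 8 semitones (a half step narrower than major) the quality is minor.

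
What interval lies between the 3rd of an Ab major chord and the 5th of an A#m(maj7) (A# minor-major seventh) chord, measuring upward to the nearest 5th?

augmented third

Ab major has C as its 3rd, and A#m(maj7) (A# minor-major seventh) has E# as its 5th.
C up to E# is 5 semitones, a half step wider than a major third, so the interval is augmented.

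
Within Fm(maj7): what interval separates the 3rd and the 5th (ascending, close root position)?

major third

FmM7: F, Ab, C, E.
3rd = Ab; 5th = C.
Counting 3 letters and 4 half steps from Ab gives a major third.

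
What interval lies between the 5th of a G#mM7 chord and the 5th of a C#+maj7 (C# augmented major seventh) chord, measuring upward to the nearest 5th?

G#mM7 has D# as its 5th, and C#+maj7 (C# augmented major seventh) has G## as its 5th.
4 letter names make it a fourth; at 6 semitones (a half step wider than perfect) the quality is augmented.

augmented 4th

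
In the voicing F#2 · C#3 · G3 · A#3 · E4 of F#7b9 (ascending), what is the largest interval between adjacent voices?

Adjacent intervals: F#2→C#3 = perfect fifth; C#3→G3 = diminished fifth; G3→A#3 = augmented second; A#3→E4 = diminished fifth.
The largest is F#2 to C#3, a perfect fifth (7 semitones).

perfect fifth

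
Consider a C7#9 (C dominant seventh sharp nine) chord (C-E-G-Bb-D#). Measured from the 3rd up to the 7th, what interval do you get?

diminished fifth

The 3rd is E and the 7th is Bb.
5 letter names make it a fifth; at 6 semitones (a half step narrower than perfect) the quality is diminished.
That tritone between 3rd and 7th is what gives the dominant seventh its pull toward resolution.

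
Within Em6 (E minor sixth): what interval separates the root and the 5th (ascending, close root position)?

perfect 5th

Spelling the chord: E–G–B–C♯.
That puts E below B.
From E to B is 7 semitones, exactly the perfect fifth.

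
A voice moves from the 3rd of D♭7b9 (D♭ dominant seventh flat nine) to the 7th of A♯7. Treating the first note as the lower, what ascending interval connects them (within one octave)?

D♭7b9 (D♭ dominant seventh flat nine) has F as its 3rd, and A♯7 has G♯ as its 7th.
From F to G♯: 3 semitones over a second = augmented.

augmented second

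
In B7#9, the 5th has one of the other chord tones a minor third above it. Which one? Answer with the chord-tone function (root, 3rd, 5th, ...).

7th

The chord tones of B7#9 are B-D♯-F♯-A-C𝄪.
The 5th is F♯. A minor third above F♯ is A.
A is the chord's 7th.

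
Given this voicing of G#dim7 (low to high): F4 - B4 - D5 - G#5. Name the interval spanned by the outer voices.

The outer voices are F4 and G#5.
F up to G# is 15 semitones, a half step wider than a major ninth, so the interval is augmented.

augmented ninth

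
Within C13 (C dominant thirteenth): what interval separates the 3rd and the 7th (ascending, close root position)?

C13: C E G Bb D A.
The 3rd is E and the 7th is Bb.
E up to Bb is 6 semitones, a half step narrower than a perfect fifth, so the interval is diminished.
This 3–7 tritone is the characteristic tension at the heart of the dominant sound.

diminished fifth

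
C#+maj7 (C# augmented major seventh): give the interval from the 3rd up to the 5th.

major third

Spelling the chord: C#, E#, G##, B#.
So we need the interval from E# up to G##.
From E# to G## is 4 semitones, exactly the major third.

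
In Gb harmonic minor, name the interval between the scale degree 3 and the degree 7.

Spelling Gb harmonic minor: Gb Ab Bbb Cb Db Ebb F.
The scale degree 3 is Bbb and the scale degree 7 is F.
Bbb up to F is 8 semitones, a half step wider than a perfect fifth, so the interval is augmented.

augmented fifth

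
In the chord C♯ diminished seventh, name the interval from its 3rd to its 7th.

Spelling the chord: C♯, E, G, B♭.
So we need the interval from E up to B♭.
E up to B♭ is 6 semitones, a half step narrower than a perfect fifth, so the interval is diminished.

diminished fifth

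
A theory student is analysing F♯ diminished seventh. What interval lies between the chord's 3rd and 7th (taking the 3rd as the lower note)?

The chord tones of F♯dim7 (F♯ diminished seventh) are F♯–A–C–E♭.
The 3rd is A and the 7th is E♭.
5 letter names make it a fifth; at 6 semitones (a half step narrower than perfect) the quality is diminished.

diminished fifth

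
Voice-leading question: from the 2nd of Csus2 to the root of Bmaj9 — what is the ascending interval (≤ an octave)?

M6

The 2nd of Csus2 is D; the root of Bmaj9 is B.
From D to B is 9 semitones, exactly the major sixth.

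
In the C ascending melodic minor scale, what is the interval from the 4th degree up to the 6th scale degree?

C melodic minor: C D Eb F G A B.
4th degree = F; 6th degree = A.
F up to A spans 3 letter names and 4 semitones — a major third.

M3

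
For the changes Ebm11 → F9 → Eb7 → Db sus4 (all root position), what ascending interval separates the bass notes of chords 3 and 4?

m7

The roots are Eb and Db.
From Eb to Db: 10 semitones over a seventh = minor.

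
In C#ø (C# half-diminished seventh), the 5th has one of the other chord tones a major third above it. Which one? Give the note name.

B

The chord tones of C#ø7 are C#-E-G-B.
The 5th is G. A major third above G is B.
B is the chord's 7th.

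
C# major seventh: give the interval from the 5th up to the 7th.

Spelling the chord: C#–E#–G#–B#.
That puts G# below B#.
G# up to B# spans 3 letter names and 4 semitones — a major third.

major third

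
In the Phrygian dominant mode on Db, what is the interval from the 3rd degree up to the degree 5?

The scale runs Db Ebb F Gb Ab Bbb Cb.
So we need the interval from F up to Ab.
3 letter names make it a third; at 3 semitones (a half step narrower than major) the quality is minor.

minor 3rd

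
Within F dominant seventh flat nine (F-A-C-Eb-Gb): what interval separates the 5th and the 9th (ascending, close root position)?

5th = C; 9th = Gb.
C up to Gb is 6 semitones, a half step narrower than a perfect fifth, so the interval is diminished.

diminished fifth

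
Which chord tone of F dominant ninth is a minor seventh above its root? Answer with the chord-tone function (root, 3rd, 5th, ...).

F dominant ninth: F-A-C-Eb-G.
The root is F. A minor seventh above F is Eb.
Eb is the chord's 7th.

7th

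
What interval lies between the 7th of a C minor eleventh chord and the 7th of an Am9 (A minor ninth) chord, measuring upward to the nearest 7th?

major sixth

C minor eleventh has Bb as its 7th, and Am9 (A minor ninth) has G as its 7th.
Counting 6 letters and 9 half steps from Bb gives a major sixth.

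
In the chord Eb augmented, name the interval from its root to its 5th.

Eb augmented is spelled Eb G B.
The root is Eb and the 5th is B.
From Eb to B: 8 semitones over a fifth = augmented.

augmented fifth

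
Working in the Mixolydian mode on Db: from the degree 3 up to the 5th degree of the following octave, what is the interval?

Db mixolydian: Db Eb F Gb Ab Bb Cb.
That puts F below Ab.
10 letter names make it a tenth; at 15 semitones (a half step narrower than major) the quality is minor.

minor tenth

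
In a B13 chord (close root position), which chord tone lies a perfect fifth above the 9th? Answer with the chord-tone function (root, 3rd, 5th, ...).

The chord tones of B13 (B dominant thirteenth) are B D# F# A C# G#.
The 9th is C#. A perfect fifth above C# is G#.
G# is the chord's 13th.

13th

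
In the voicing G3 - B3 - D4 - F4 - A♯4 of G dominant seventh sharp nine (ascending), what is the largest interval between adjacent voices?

Adjacent intervals: G3→B3 = major third; B3→D4 = minor third; D4→F4 = minor third; F4→A♯4 = augmented third.
The largest is F4 to A♯4, an augmented third (5 semitones).

A3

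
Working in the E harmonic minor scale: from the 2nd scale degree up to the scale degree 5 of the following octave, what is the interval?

P11

The scale runs E F♯ G A B C D♯.
That puts F♯ below B.
From F♯ to B is 17 semitones, exactly the perfect eleventh.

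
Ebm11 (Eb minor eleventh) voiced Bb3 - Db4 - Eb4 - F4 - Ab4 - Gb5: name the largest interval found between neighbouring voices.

m7

Adjacent intervals: Bb3→Db4 = minor third; Db4→Eb4 = major second; Eb4→F4 = major second; F4→Ab4 = minor third; Ab4→Gb5 = minor seventh.
The largest is Ab4 to Gb5, a minor seventh (10 semitones).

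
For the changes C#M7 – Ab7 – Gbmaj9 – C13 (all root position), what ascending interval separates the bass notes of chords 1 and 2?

The roots are C# and Ab.
From C# to Ab: 7 semitones over a sixth = diminished.

diminished sixth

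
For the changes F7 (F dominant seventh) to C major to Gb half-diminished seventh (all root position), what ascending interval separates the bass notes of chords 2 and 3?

The roots are C and Gb.
From C to Gb: 6 semitones over a fifth = diminished.

d5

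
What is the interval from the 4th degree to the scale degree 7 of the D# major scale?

Spelling the D# major scale: D# E# F## G# A# B# C##.
4th degree = G#; 7th degree = C##.
From G# to C##: 6 semitones over a fourth = augmented.

A4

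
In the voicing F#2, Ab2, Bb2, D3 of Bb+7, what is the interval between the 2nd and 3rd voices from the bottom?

Those voices are Ab2 and Bb2.
From Ab to Bb is 2 semitones, exactly the major second.

major second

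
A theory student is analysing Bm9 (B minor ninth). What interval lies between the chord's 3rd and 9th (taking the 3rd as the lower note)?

major seventh

Bmin9: B–D–F#–A–C#.
So we need the interval from D up to C#.
From D to C# is 11 semitones, exactly the major seventh.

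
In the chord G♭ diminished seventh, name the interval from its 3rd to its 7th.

diminished fifth

Spelling the chord: G♭ B𝄫 D𝄫 F𝄫.
That puts B𝄫 below F𝄫.
B𝄫 up to F𝄫 is 6 semitones, a half step narrower than a perfect fifth, so the interval is diminished.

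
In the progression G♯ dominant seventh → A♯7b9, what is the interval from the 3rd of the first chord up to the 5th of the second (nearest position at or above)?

perfect fourth

The 3rd of G♯ dominant seventh is B♯; the 5th of A♯7b9 is E♯.
From B♯ to E♯ is 5 semitones, exactly the perfect fourth.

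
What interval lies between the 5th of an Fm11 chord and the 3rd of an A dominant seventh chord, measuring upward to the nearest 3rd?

A1

Fm11 has C as its 5th, and A dominant seventh has C♯ as its 3rd.
From C to C♯: 1 semitone over a unison = augmented.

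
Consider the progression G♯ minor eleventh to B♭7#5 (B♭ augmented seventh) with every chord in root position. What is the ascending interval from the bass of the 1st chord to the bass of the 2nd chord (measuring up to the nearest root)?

diminished third

The roots are G♯ and B♭.
G♯ up to B♭ is 2 semitones, a whole step narrower than a major third, so the interval is diminished.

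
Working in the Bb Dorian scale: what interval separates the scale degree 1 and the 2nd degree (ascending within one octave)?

major second

Bb dorian: Bb C Db Eb F G Ab.
The scale degree 1 is Bb and the 2nd scale degree is C.
Counting 2 letters and 2 half steps from Bb gives a major second.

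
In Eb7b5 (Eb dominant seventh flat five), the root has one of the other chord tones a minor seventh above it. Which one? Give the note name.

The chord tones of Eb7b5 are Eb G Bbb Db.
The root is Eb. A minor seventh above Eb is Db.
Db is the chord's 7th.

Db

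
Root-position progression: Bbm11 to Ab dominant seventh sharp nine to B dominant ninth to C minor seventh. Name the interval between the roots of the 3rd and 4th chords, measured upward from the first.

minor second

The roots are B and C.
2 letter names make it a second; at 1 semitone (a half step narrower than major) the quality is minor.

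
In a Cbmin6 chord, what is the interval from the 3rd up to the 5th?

Cbm6: Cb Ebb Gb Ab.
3rd = Ebb; 5th = Gb.
From Ebb to Gb is 4 semitones, exactly the major third.

major third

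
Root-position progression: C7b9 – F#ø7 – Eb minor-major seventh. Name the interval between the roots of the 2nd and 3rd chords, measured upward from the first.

The roots are F# and Eb.
From F# to Eb: 9 semitones over a seventh = diminished.

diminished 7th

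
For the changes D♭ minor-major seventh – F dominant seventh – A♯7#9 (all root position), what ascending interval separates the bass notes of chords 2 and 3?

augmented third

The roots are F and A♯.
3 letter names make it a third; at 5 semitones (a half step wider than major) the quality is augmented.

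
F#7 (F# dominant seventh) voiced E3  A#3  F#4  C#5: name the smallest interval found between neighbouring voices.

augmented 4th

Adjacent intervals: E3→A#3 = augmented fourth; A#3→F#4 = minor sixth; F#4→C#5 = perfect fifth.
The smallest is E3 to A#3, an augmented fourth (6 semitones).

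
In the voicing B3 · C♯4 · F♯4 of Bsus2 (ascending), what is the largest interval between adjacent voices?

Adjacent intervals: B3→C♯4 = major second; C♯4→F♯4 = perfect fourth.
The largest is C♯4 to F♯4, a perfect fourth (5 semitones).

perfect 4th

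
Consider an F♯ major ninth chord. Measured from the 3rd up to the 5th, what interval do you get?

minor third

F♯maj9: F♯–A♯–C♯–E♯–G♯.
So we need the interval from A♯ up to C♯.
From A♯ to C♯: 3 semitones over a third = minor.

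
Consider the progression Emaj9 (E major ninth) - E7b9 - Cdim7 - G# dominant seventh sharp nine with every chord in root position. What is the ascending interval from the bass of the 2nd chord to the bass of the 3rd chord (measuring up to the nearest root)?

The roots are E and C.
From E to C: 8 semitones over a sixth = minor.

minor sixth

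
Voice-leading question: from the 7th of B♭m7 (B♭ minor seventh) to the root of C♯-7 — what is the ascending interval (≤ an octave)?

A3

The 7th of B♭m7 (B♭ minor seventh) is A♭; the root of C♯-7 is C♯.
A♭ up to C♯ is 5 semitones, a half step wider than a major third, so the interval is augmented.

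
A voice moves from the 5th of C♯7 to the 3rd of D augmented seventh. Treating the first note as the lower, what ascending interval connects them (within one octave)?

C♯7 has G♯ as its 5th, and D augmented seventh has F♯ as its 3rd.
From G♯ to F♯: 10 semitones over a seventh = minor.

minor seventh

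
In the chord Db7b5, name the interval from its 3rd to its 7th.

Db7b5 is spelled Db, F, Abb, Cb.
The 3rd is F and the 7th is Cb.
F up to Cb is 6 semitones, a half step narrower than a perfect fifth, so the interval is diminished.

diminished fifth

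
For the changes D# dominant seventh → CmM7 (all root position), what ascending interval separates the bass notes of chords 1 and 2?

d7

The roots are D# and C.
From D# to C: 9 semitones over a seventh = diminished.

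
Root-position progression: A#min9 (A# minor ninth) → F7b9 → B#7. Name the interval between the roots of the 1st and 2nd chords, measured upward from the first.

The roots are A# and F.
A# up to F is 7 semitones, a whole step narrower than a major sixth, so the interval is diminished.

diminished sixth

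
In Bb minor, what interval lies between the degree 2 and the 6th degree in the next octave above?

d12

The scale runs Bb C Db Eb F Gb Ab.
Degree 2 = C; 6th scale degree (up an octave) = Gb.
12 letter names make it a twelfth; at 18 semitones (a half step narrower than perfect) the quality is diminished.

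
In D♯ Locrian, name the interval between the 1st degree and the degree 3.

D♯ locrian: D♯ E F♯ G♯ A B C♯.
The 1st degree is D♯ and the scale degree 3 is F♯.
D♯ up to F♯ is 3 semitones, a half step narrower than a major third, so the interval is minor.

minor third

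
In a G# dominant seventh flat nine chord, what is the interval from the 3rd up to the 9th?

The chord tones of G#7b9 are G#, B#, D#, F#, A.
The 3rd is B# and the 9th is A.
B# up to A is 9 semitones, a whole step narrower than a major seventh, so the interval is diminished.

diminished seventh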